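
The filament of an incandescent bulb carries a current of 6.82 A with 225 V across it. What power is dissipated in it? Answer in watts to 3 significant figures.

Since both terminal voltage and current are stated, P = V I gives the power in one step.
P = 225 V × 6.820 A = 1534 W

1530 W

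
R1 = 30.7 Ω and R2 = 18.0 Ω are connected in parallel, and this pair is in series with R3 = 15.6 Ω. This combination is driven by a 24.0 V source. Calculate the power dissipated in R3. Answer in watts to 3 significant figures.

Reduce the parallel combination to a single R_p; the circuit then becomes R_p in series with the remaining resistor.
R_p = (30.7×18.0)/(30.7+18.0) = 11.35 Ω
R_total = R_p + 15.6 = 11.35 + 15.6 = 26.95 Ω
I = V / R_total = 24.0 / 26.95 = 0.8906 A
R3 carries the full series current, so P = I²R.
P_R3 = (0.8906)² × 15.6 = 12.37 W

12.4 W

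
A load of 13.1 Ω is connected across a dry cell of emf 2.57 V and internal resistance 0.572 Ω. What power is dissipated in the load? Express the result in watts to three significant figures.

0.463 W

Find the circuit current first, then P = I²R for the load (series elements share I).
I = ε / (r + R) = 2.57 / (0.572 + 13.1) = 0.1880 A
P_load = I² R = (0.1880)² × 13.1 = 0.4629 W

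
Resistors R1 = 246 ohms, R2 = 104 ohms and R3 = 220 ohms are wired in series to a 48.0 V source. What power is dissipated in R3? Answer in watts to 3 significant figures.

1.56 W

Every series element carries the same I. Get I from the total resistance, then P = I² × R3.
R_total = 246 + 104 + 220 = 570.0 Ω
I = V / R_total = 48.0 / 570.0 = 0.08421 A
P_R3 = I² × R3 = (0.08421)² × 220 = 1.560 W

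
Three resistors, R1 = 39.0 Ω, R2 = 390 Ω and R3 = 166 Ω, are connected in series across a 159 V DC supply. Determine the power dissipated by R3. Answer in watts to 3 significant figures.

11.9 W

Series elements share the same current, so find I first, then use P = I²R.
R_total = 39.0 + 390 + 166 = 595.0 Ω
I = V / R_total = 159 / 595.0 = 0.2672 A
P_R3 = I² × R3 = (0.2672)² × 166 = 11.85 W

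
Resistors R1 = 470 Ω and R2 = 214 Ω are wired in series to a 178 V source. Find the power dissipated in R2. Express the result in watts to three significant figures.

Every series element carries the same I. Get I from the total resistance, then P = I² × R2.
R_total = 470 + 214 = 684.0 Ω
I = V / R_total = 178 / 684.0 = 0.2602 A
P_R2 = I² × R2 = (0.2602)² × 214 = 14.49 W

14.5 W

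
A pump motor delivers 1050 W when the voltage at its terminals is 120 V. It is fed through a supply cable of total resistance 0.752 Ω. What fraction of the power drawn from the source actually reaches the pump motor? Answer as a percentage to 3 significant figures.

I = P / V = 1050 / 120 = 8.750 A through the supply cable.
P_line = I² R_line = (8.750)² × 0.752 = 57.58 W
P_source = P_load + P_line = 1050 + 57.58 = 1108 W
η = P_load / P_source = 1050 / 1108 = 0.9480

94.8 %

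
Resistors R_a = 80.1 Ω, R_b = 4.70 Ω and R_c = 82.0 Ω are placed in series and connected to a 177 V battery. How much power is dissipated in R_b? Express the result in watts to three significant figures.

Series elements share the same current, so find I first, then use P = I²R.
R_total = 80.1 + 4.70 + 82.0 = 166.8 Ω
I = V / R_total = 177 / 166.8 = 1.061 A
P_R_b = I² × R_b = (1.061)² × 4.70 = 5.292 W

5.29 W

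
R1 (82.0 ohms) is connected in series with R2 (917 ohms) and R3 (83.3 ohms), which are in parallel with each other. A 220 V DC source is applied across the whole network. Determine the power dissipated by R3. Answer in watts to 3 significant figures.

135 W

Collapse R2‖R3 to a single equivalent, reducing the network to two series elements.
R_p = (917×83.3)/(917+83.3) = 76.36 Ω
R_total = 82.0 + 76.36 = 158.4 Ω
I = V / R_total = 220 / 158.4 = 1.389 A
Voltage across the parallel pair: V_p = I × R_p = 1.389 × 76.36 = 106.1 V
R3 sees V_p directly, so P = V_p² / R3.
P_R3 = (106.1)² / 83.3 = 135.1 W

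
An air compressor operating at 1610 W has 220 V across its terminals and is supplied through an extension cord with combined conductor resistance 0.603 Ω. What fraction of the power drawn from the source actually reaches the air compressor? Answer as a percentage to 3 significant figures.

98.0 %

I = P / V = 1610 / 220 = 7.318 A through the extension cord.
P_line = I² R_line = (7.318)² × 0.603 = 32.29 W
P_source = P_load + P_line = 1610 + 32.29 = 1642 W
η = P_load / P_source = 1610 / 1642 = 0.9803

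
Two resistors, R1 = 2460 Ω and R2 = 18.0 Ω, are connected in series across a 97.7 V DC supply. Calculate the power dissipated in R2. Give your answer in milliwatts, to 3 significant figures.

28.0 mW

The current is common to all series resistors; compute it, then apply P = I²R for the target.
R_total = 2460 + 18.0 = 2478 Ω
I = V / R_total = 97.7 / 2478 = 0.03943 A
P_R2 = I² × R2 = (0.03943)² × 18.0 = 0.02798 W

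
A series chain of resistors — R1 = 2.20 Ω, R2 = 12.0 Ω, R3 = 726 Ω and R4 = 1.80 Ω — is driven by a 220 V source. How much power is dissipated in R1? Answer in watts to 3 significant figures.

Series elements share the same current, so find I first, then use P = I²R.
R_total = 2.20 + 12.0 + 726 + 1.80 = 742.0 Ω
I = V / R_total = 220 / 742.0 = 0.2965 A
P_R1 = I² × R1 = (0.2965)² × 2.20 = 0.1934 W

0.193 W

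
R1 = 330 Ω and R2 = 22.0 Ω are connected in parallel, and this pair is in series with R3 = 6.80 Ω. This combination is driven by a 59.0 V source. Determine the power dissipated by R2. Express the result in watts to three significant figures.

Collapse the R1‖R2 pair into one equivalent R_p; then R_p and R3 form a series string.
R_p = (330×22.0)/(330+22.0) = 20.62 Ω
R_total = R_p + 6.80 = 20.62 + 6.80 = 27.43 Ω
I = V / R_total = 59.0 / 27.43 = 2.151 A
Voltage across the parallel pair: V_p = I × R_p = 2.151 × 20.62 = 44.37 V
R2 has V_p across it, so P = V_p²/R2.
P_R2 = (44.37)² / 22.0 = 89.49 W

89.5 W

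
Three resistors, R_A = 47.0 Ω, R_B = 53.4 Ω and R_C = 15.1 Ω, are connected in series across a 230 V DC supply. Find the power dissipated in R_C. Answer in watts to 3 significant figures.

Every series element carries the same I. Get I from the total resistance, then P = I² × R_C.
R_total = 47.0 + 53.4 + 15.1 = 115.5 Ω
I = V / R_total = 230 / 115.5 = 1.991 A
P_R_C = I² × R_C = (1.991)² × 15.1 = 59.88 W

59.9 W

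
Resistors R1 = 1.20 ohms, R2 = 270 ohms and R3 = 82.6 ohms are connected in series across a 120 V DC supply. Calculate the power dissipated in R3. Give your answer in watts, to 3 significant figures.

Every series element carries the same I. Get I from the total resistance, then P = I² × R3.
R_total = 1.20 + 270 + 82.6 = 353.8 Ω
I = V / R_total = 120 / 353.8 = 0.3392 A
P_R3 = I² × R3 = (0.3392)² × 82.6 = 9.502 W

9.50 W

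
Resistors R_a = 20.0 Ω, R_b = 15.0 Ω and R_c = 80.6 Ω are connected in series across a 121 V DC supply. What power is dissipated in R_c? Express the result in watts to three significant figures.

Series elements share the same current, so find I first, then use P = I²R.
R_total = 20.0 + 15.0 + 80.6 = 115.6 Ω
I = V / R_total = 121 / 115.6 = 1.047 A
P_R_c = I² × R_c = (1.047)² × 80.6 = 88.31 W

88.3 W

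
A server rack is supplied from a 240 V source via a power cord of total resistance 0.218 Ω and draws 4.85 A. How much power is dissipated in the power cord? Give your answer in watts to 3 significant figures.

The power cord is a series resistance carrying the load current; its dissipation is I²R_line.
The power cord carries the full 4.85 A.
P_line = I² R_line = (4.850)² × 0.218 = 5.128 W

5.13 W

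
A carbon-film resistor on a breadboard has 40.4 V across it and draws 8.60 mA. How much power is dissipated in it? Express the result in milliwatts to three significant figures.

347 mW

V and I are known directly — P = V I, no intermediate step needed.
P = 40.4 V × 0.008600 A = 0.3474 W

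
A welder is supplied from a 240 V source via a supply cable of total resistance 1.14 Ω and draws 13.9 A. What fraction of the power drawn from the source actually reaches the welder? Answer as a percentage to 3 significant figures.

The supply cable carries the full 13.9 A.
P_line = I² R_line = (13.90)² × 1.14 = 220.3 W
P_source = V I = 240 × 13.90 = 3336 W; P_load = 3116 W
η = P_load / P_source = 3116 / 3336 = 0.9340

93.4 %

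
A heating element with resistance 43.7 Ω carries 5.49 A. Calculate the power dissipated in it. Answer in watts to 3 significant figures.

Knowing I and R, the power is just I²R — no need to find V first.
P = (5.490 A)² × 43.7 Ω = 1317 W

1320 W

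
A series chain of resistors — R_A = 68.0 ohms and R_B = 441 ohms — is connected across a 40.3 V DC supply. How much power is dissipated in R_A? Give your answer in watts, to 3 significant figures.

0.426 W

The current is common to all series resistors; compute it, then apply P = I²R for the target.
R_total = 68.0 + 441 = 509.0 Ω
I = V / R_total = 40.3 / 509.0 = 0.07917 A
P_R_A = I² × R_A = (0.07917)² × 68.0 = 0.4263 W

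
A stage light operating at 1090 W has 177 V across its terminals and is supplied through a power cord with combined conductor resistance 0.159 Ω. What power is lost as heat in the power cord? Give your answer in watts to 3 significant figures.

6.03 W

The power cord is a series resistance carrying the load current; its dissipation is I²R_line.
I = P / V = 1090 / 177 = 6.158 A through the power cord.
P_line = I² R_line = (6.158)² × 0.159 = 6.030 W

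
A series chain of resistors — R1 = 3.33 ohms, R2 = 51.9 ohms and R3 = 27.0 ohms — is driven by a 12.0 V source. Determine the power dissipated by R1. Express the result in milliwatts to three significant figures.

Every series element carries the same I. Get I from the total resistance, then P = I² × R1.
R_total = 3.33 + 51.9 + 27.0 = 82.23 Ω
I = V / R_total = 12.0 / 82.23 = 0.1459 A
P_R1 = I² × R1 = (0.1459)² × 3.33 = 0.07092 W

70.9 mW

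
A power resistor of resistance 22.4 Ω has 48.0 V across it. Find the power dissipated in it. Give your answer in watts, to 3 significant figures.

103 W

Voltage and resistance are given, so P = V²/R is the one-step route.
P = (48.0 V)² / 22.4 Ω = 102.9 W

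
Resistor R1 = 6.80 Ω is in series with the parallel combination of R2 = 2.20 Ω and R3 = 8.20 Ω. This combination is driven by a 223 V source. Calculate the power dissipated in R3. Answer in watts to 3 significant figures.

251 W

Reduce the parallel pair to R_p first; the network is then a simple series string.
R_p = (2.20×8.20)/(2.20+8.20) = 1.735 Ω
R_total = 6.80 + 1.735 = 8.535 Ω
I = V / R_total = 223 / 8.535 = 26.13 A
Voltage across the parallel pair: V_p = I × R_p = 26.13 × 1.735 = 45.32 V
R3 is across V_p, so use P = V²/R for that branch.
P_R3 = (45.32)² / 8.20 = 250.5 W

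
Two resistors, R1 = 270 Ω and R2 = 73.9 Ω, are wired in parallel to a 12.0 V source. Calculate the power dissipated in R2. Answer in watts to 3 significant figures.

1.95 W

The supply voltage appears across each parallel branch — just use P = V²/R2.
P_R2 = V² / R2 = (12.0)² / 73.9 Ω = 1.949 W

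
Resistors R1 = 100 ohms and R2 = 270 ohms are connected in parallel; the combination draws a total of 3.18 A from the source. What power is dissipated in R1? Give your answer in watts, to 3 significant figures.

Only the total current is stated, so first find the parallel equivalent to get the voltage across the combination.
1/R_eq = 1/100 + 1/270 ⇒ R_eq = 72.97 Ω
V = I_total × R_eq = 3.180 × 72.97 = 232.1 V
P_R1 = V² / R1 = (232.1)² / 100 = 538.5 W

538 W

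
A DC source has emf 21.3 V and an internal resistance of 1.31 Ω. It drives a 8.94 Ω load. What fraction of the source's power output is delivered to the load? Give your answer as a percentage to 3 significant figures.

87.2 %

The source delivers εI, of which I²R reaches the load and I²r is lost; since I is common, η = R/(R+r).
η = R / (R + r) = 8.94 / (8.94 + 1.31) = 0.8722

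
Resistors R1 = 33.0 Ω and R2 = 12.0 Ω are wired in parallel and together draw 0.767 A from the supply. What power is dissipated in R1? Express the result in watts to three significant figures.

The branches share the same voltage, but only the total current is given — find V from the equivalent resistance first.
1/R_eq = 1/33.0 + 1/12.0 ⇒ R_eq = 8.800 Ω
V = I_total × R_eq = 0.7670 × 8.800 = 6.750 V
P_R1 = V² / R1 = (6.750)² / 33.0 = 1.381 W

1.38 W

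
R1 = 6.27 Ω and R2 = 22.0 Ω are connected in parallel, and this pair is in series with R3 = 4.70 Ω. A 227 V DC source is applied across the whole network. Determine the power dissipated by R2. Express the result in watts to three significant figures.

First find R_p for the parallel pair, then treat R_p + R3 as a series loop.
R_p = (6.27×22.0)/(6.27+22.0) = 4.879 Ω
R_total = R_p + 4.70 = 4.879 + 4.70 = 9.579 Ω
I = V / R_total = 227 / 9.579 = 23.70 A
Voltage across the parallel pair: V_p = I × R_p = 23.70 × 4.879 = 115.6 V
Use P = V²/R for R2 with V = V_p.
P_R2 = (115.6)² / 22.0 = 607.7 W

608 W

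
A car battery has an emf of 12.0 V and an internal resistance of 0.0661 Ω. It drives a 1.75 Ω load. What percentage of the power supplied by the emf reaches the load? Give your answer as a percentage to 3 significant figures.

The source delivers εI, of which I²R reaches the load and I²r is lost; since I is common, η = R/(R+r).
η = R / (R + r) = 1.75 / (1.75 + 0.0661) = 0.9636

96.4 %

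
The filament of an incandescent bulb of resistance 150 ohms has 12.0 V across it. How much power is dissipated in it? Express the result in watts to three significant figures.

0.960 W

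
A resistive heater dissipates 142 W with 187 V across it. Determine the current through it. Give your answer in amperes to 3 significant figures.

Inverting the appropriate power form: I = P / V.
I = 142 / 187 = 0.7594 A

0.759 A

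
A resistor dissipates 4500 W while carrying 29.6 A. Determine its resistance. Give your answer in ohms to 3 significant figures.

5.14 Ω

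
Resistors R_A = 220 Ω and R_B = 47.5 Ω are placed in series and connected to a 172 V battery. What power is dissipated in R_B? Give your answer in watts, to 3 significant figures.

The current is common to all series resistors; compute it, then apply P = I²R for the target.
R_total = 220 + 47.5 = 267.5 Ω
I = V / R_total = 172 / 267.5 = 0.6430 A
P_R_B = I² × R_B = (0.6430)² × 47.5 = 19.64 W

19.6 W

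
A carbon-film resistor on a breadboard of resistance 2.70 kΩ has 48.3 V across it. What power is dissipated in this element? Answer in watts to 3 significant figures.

0.864 W

Voltage and resistance are given, so P = V²/R is the one-step route.
P = (48.3 V)² / 2700 Ω = 0.8640 W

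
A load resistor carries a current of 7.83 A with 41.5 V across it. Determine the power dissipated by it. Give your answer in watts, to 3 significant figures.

325 W

With V and I both given, power follows immediately from P = V I.
P = 41.5 V × 7.830 A = 324.9 W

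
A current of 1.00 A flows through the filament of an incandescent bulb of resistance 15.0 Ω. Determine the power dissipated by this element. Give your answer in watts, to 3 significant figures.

15.0 W

Current and resistance are given, so P = I²R is the direct form.
P = (1.000 A)² × 15.0 Ω = 15.00 W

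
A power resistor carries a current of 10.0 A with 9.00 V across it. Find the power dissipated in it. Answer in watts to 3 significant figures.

90.0 W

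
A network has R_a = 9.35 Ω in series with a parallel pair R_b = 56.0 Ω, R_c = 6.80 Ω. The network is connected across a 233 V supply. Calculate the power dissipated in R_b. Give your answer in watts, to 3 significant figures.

150 W

Replace R_b and R_c with their parallel equivalent so the circuit becomes R_a in series with R_p.
R_p = (56.0×6.80)/(56.0+6.80) = 6.064 Ω
R_total = 9.35 + 6.064 = 15.41 Ω
I = V / R_total = 233 / 15.41 = 15.12 A
Voltage across the parallel pair: V_p = I × R_p = 15.12 × 6.064 = 91.66 V
With V_p across R_b, its power is V_p²/R_b.
P_R_b = (91.66)² / 56.0 = 150.0 W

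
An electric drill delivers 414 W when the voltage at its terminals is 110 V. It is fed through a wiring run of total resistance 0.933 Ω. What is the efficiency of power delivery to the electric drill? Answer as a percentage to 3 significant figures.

96.9 %

I = P / V = 414 / 110 = 3.764 A through the wiring run.
P_line = I² R_line = (3.764)² × 0.933 = 13.22 W
P_source = P_load + P_line = 414.0 + 13.22 = 427.2 W
η = P_load / P_source = 414.0 / 427.2 = 0.9691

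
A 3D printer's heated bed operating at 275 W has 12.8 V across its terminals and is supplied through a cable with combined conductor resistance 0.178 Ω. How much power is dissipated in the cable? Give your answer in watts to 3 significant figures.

82.2 W

The cable is a series resistance carrying the load current; its dissipation is I²R_line.
I = P / V = 275 / 12.8 = 21.48 A through the cable.
P_line = I² R_line = (21.48)² × 0.178 = 82.16 W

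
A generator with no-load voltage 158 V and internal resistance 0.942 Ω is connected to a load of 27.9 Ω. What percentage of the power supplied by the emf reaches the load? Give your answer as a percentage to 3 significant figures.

η = P_load/(P_load+P_int) = I²R/(I²R+I²r) = R/(R+r) — the I² cancels for series elements.
η = R / (R + r) = 27.9 / (27.9 + 0.942) = 0.9673

96.7 %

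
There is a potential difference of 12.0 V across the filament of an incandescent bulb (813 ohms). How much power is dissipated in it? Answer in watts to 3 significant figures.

0.177 W

We know the drop across the element and its resistance — P = V²/R, one step.
P = (12.0 V)² / 813 Ω = 0.1771 W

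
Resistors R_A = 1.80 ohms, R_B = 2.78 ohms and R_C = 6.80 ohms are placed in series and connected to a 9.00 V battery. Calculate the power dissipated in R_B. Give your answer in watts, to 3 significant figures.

1.74 W

The current is common to all series resistors; compute it, then apply P = I²R for the target.
R_total = 1.80 + 2.78 + 6.80 = 11.38 Ω
I = V / R_total = 9.00 / 11.38 = 0.7909 A
P_R_B = I² × R_B = (0.7909)² × 2.78 = 1.739 W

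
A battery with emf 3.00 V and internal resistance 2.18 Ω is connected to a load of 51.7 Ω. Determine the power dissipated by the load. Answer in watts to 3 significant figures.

0.160 W

With r and R in series, I = ε/(r+R); the load dissipates I²R.
I = ε / (r + R) = 3.00 / (2.18 + 51.7) = 0.05568 A
P_load = I² R = (0.05568)² × 51.7 = 0.1603 W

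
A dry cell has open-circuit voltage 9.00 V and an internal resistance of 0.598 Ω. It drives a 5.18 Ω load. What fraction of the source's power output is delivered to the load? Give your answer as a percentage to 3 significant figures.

The source delivers εI, of which I²R reaches the load and I²r is lost; since I is common, η = R/(R+r).
η = R / (R + r) = 5.18 / (5.18 + 0.598) = 0.8965

89.7 %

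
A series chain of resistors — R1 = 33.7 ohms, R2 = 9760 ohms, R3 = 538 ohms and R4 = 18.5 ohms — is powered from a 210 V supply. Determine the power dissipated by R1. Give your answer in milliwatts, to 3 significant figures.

13.9 mW

Every series element carries the same I. Get I from the total resistance, then P = I² × R1.
R_total = 33.7 + 9760 + 538 + 18.5 = 10350 Ω
I = V / R_total = 210 / 10350 = 0.02029 A
P_R1 = I² × R1 = (0.02029)² × 33.7 = 0.01387 W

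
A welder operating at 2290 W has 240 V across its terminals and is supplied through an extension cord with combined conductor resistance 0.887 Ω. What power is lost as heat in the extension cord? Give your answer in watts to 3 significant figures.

80.8 W

The extension cord is a series resistance carrying the load current; its dissipation is I²R_line.
I = P / V = 2290 / 240 = 9.542 A through the extension cord.
P_line = I² R_line = (9.542)² × 0.887 = 80.76 W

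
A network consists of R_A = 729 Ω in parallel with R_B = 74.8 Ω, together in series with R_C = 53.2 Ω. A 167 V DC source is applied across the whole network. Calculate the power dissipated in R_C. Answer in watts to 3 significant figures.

101 W

Combine R_A and R_B into their parallel equivalent first, reducing the network to two series resistors.
R_p = (729×74.8)/(729+74.8) = 67.84 Ω
R_total = R_p + 53.2 = 67.84 + 53.2 = 121.0 Ω
I = V / R_total = 167 / 121.0 = 1.380 A
R_C carries the full series current, so P = I²R.
P_R_C = (1.380)² × 53.2 = 101.3 W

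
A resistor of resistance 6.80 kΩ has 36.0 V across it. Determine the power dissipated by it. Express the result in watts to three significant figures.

0.191 W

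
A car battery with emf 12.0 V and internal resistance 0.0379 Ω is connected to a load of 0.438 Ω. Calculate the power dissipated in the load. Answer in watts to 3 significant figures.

Load and internal resistance form a series loop — compute the loop current, then the load power via I²R.
I = ε / (r + R) = 12.0 / (0.0379 + 0.438) = 25.22 A
P_load = I² R = (25.22)² × 0.438 = 278.5 W

278 W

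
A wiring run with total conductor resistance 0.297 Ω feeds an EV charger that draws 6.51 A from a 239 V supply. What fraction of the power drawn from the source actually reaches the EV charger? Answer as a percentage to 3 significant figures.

The wiring run carries the full 6.51 A.
P_line = I² R_line = (6.510)² × 0.297 = 12.59 W
P_source = V I = 239 × 6.510 = 1556 W; P_load = 1543 W
η = P_load / P_source = 1543 / 1556 = 0.9919

99.2 %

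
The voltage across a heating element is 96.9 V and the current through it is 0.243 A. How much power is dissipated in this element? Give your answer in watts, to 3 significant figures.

Since both terminal voltage and current are stated, P = V I gives the power in one step.
P = 96.9 V × 0.2430 A = 23.55 W

23.5 W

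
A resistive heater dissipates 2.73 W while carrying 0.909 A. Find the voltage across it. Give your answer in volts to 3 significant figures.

Inverting the appropriate power form: V = P / I.
V = 2.73 / 0.9090 = 3.003 V

3.00 V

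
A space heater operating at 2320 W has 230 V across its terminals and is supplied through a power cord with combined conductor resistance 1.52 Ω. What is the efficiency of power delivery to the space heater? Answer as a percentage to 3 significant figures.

I = P / V = 2320 / 230 = 10.09 A through the power cord.
P_line = I² R_line = (10.09)² × 1.52 = 154.7 W
P_source = P_load + P_line = 2320 + 154.7 = 2475 W
η = P_load / P_source = 2320 / 2475 = 0.9375

93.8 %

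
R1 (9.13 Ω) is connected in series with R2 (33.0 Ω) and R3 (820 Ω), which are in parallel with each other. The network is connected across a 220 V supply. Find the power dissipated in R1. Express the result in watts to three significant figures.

265 W

First combine the parallel branches into one equivalent R_p, then R1 + R_p is a series pair.
R_p = (33.0×820)/(33.0+820) = 31.72 Ω
R_total = 9.13 + 31.72 = 40.85 Ω
I = V / R_total = 220 / 40.85 = 5.385 A
The full supply current passes through R1: P = I²R.
P_R1 = (5.385)² × 9.13 = 264.8 W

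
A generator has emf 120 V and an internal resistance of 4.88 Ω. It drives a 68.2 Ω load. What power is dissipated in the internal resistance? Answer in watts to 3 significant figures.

The internal resistance carries the same current as the load; P_int = I²r.
I = ε / (r + R) = 120 / (4.88 + 68.2) = 1.642 A
P_int = I² r = (1.642)² × 4.88 = 13.16 W

13.2 W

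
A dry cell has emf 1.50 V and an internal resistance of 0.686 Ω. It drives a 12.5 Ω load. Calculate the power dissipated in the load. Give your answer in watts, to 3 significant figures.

The internal resistance and the load are in series, so the same I flows through both; get I from ε/(r+R), then I²R for the load.
I = ε / (r + R) = 1.50 / (0.686 + 12.5) = 0.1138 A
P_load = I² R = (0.1138)² × 12.5 = 0.1618 W

0.162 W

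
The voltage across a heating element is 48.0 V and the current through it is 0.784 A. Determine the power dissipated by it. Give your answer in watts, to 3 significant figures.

Both the voltage across and the current through the element are known, so P = V I applies directly.
P = 48.0 V × 0.7840 A = 37.63 W

37.6 W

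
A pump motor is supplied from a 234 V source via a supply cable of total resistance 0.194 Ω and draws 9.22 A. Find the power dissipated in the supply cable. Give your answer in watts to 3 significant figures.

Only the current and the line resistance are needed for the I²R loss.
The supply cable carries the full 9.22 A.
P_line = I² R_line = (9.220)² × 0.194 = 16.49 W

16.5 W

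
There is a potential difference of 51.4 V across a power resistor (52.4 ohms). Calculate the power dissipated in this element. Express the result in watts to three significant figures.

V and R are stated; P = V²/R avoids computing the current.
P = (51.4 V)² / 52.4 Ω = 50.42 W

50.4 W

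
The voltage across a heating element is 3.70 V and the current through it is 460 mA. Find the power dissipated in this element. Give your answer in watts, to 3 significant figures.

1.70 W

Since both terminal voltage and current are stated, P = V I gives the power in one step.
P = 3.70 V × 0.4600 A = 1.702 W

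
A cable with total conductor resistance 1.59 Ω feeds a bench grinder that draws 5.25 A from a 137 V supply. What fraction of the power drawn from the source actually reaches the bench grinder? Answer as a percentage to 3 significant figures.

The cable carries the full 5.25 A.
P_line = I² R_line = (5.250)² × 1.59 = 43.82 W
P_source = V I = 137 × 5.250 = 719.2 W; P_load = 675.4 W
η = P_load / P_source = 675.4 / 719.2 = 0.9391

93.9 %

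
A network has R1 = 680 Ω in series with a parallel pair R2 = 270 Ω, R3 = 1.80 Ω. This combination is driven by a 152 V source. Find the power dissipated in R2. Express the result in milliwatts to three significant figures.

First combine the parallel branches into one equivalent R_p, then R1 + R_p is a series pair.
R_p = (270×1.80)/(270+1.80) = 1.788 Ω
R_total = 680 + 1.788 = 681.8 Ω
I = V / R_total = 152 / 681.8 = 0.2229 A
Voltage across the parallel pair: V_p = I × R_p = 0.2229 × 1.788 = 0.3986 V
With V_p across R2, its power is V_p²/R2.
P_R2 = (0.3986)² / 270 = 0.0005886 W

0.589 mW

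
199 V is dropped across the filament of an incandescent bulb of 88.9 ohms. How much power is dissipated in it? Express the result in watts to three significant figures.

445 W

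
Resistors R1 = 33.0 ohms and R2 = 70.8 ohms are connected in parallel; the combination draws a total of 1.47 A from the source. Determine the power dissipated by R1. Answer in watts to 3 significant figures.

33.2 W

We need the common branch voltage; get it from I_total × R_eq, then P = V²/R for the branch.
1/R_eq = 1/33.0 + 1/70.8 ⇒ R_eq = 22.51 Ω
V = I_total × R_eq = 1.470 × 22.51 = 33.09 V
P_R1 = V² / R1 = (33.09)² / 33.0 = 33.18 W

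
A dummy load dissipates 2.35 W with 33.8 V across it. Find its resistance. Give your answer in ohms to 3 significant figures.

Rearranging the power relation for the two known quantities gives R = V² / P.
R = (33.8)² / 2.35 = 486.1 Ω

486 Ω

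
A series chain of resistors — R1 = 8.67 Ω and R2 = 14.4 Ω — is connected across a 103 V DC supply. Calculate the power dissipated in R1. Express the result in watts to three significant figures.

173 W

Since the resistors are in series they all carry the loop current I = V/R_total; the power in any one is I²R.
R_total = 8.67 + 14.4 = 23.07 Ω
I = V / R_total = 103 / 23.07 = 4.465 A
P_R1 = I² × R1 = (4.465)² × 8.67 = 172.8 W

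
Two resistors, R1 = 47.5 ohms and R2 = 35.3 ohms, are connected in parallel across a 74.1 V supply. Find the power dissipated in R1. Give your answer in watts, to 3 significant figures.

116 W

Each parallel branch sees the full supply voltage, so P = V²/R applies directly to the target branch.
P_R1 = V² / R1 = (74.1)² / 47.5 Ω = 115.6 W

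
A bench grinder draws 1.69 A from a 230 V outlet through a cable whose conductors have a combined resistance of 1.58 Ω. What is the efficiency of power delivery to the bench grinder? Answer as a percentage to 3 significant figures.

The cable carries the full 1.69 A.
P_line = I² R_line = (1.690)² × 1.58 = 4.513 W
P_source = V I = 230 × 1.690 = 388.7 W; P_load = 384.2 W
η = P_load / P_source = 384.2 / 388.7 = 0.9884

98.8 %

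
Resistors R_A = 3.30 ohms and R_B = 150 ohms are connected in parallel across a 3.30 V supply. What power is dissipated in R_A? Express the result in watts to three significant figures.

3.30 W

The supply voltage appears across each parallel branch — just use P = V²/R_A.
P_R_A = V² / R_A = (3.30)² / 3.30 Ω = 3.300 W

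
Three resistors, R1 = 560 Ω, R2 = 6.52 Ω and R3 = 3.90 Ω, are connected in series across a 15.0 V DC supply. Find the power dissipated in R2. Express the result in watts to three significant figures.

0.00451 W

Since the resistors are in series they all carry the loop current I = V/R_total; the power in any one is I²R.
R_total = 560 + 6.52 + 3.90 = 570.4 Ω
I = V / R_total = 15.0 / 570.4 = 0.02630 A
P_R2 = I² × R2 = (0.02630)² × 6.52 = 0.004509 W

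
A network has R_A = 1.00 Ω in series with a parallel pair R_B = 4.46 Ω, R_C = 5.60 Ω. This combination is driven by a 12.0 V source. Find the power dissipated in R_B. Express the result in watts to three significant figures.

16.4 W

First combine the parallel branches into one equivalent R_p, then R_A + R_p is a series pair.
R_p = (4.46×5.60)/(4.46+5.60) = 2.483 Ω
R_total = 1.00 + 2.483 = 3.483 Ω
I = V / R_total = 12.0 / 3.483 = 3.446 A
Voltage across the parallel pair: V_p = I × R_p = 3.446 × 2.483 = 8.554 V
R_B sees V_p directly, so P = V_p² / R_B.
P_R_B = (8.554)² / 4.46 = 16.41 W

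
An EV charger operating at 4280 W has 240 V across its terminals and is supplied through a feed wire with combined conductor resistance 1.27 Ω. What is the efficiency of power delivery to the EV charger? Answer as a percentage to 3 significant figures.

I = P / V = 4280 / 240 = 17.83 A through the feed wire.
P_line = I² R_line = (17.83)² × 1.27 = 403.9 W
P_source = P_load + P_line = 4280 + 403.9 = 4684 W
η = P_load / P_source = 4280 / 4684 = 0.9138

91.4 %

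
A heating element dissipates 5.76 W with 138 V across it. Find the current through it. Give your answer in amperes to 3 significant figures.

Rearranging the power relation for the two known quantities gives I = P / V.
I = 5.76 / 138 = 0.04174 A

0.0417 A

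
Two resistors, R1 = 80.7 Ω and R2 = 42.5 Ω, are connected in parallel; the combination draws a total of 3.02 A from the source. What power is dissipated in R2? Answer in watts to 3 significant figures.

Parallel branches share V, not I — compute V via R_eq, then use V²/R for the target branch.
1/R_eq = 1/80.7 + 1/42.5 ⇒ R_eq = 27.84 Ω
V = I_total × R_eq = 3.020 × 27.84 = 84.07 V
P_R2 = V² / R2 = (84.07)² / 42.5 = 166.3 W

166 W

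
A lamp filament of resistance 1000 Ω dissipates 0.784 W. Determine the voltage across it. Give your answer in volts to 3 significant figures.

Inverting the appropriate power form: V = √(P R).
V = √(0.784 × 1000) = 28.00 V

28.0 V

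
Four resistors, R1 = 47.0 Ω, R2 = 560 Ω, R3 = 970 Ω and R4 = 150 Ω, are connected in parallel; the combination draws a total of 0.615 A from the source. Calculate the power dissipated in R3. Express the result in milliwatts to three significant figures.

Parallel branches share V, not I — compute V via R_eq, then use V²/R for the target branch.
1/R_eq = 1/47.0 + 1/560 + 1/970 + 1/150 ⇒ R_eq = 32.51 Ω
V = I_total × R_eq = 0.6150 × 32.51 = 19.99 V
P_R3 = V² / R3 = (19.99)² / 970 = 0.4121 W

412 mW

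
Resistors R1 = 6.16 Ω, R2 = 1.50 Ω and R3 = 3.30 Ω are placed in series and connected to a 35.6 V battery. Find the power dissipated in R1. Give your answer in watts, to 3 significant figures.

Series elements share the same current, so find I first, then use P = I²R.
R_total = 6.16 + 1.50 + 3.30 = 10.96 Ω
I = V / R_total = 35.6 / 10.96 = 3.248 A
P_R1 = I² × R1 = (3.248)² × 6.16 = 64.99 W

65.0 W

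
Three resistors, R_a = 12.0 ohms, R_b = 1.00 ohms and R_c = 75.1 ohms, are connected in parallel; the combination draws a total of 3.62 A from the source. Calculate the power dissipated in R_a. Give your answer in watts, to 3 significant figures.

Only the total current is stated, so first find the parallel equivalent to get the voltage across the combination.
1/R_eq = 1/12.0 + 1/1.00 + 1/75.1 ⇒ R_eq = 0.9119 Ω
V = I_total × R_eq = 3.620 × 0.9119 = 3.301 V
P_R_a = V² / R_a = (3.301)² / 12.0 = 0.9080 W

0.908 W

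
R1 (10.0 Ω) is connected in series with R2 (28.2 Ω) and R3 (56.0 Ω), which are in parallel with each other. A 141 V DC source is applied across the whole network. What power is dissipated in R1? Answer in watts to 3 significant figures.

240 W

Reduce the parallel pair to R_p first; the network is then a simple series string.
R_p = (28.2×56.0)/(28.2+56.0) = 18.76 Ω
R_total = 10.0 + 18.76 = 28.76 Ω
I = V / R_total = 141 / 28.76 = 4.903 A
R1 carries the full series current, so P = I²R.
P_R1 = (4.903)² × 10.0 = 240.4 W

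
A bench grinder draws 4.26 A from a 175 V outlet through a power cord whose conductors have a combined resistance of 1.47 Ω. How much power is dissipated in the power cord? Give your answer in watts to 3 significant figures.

26.7 W

Line loss is just I²R for the cable — we know both I and R_line directly.
The power cord carries the full 4.26 A.
P_line = I² R_line = (4.260)² × 1.47 = 26.68 W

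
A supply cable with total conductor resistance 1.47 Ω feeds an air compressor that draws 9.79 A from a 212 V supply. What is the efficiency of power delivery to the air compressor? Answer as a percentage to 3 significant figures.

93.2 %

The supply cable carries the full 9.79 A.
P_line = I² R_line = (9.790)² × 1.47 = 140.9 W
P_source = V I = 212 × 9.790 = 2075 W; P_load = 1935 W
η = P_load / P_source = 1935 / 2075 = 0.9321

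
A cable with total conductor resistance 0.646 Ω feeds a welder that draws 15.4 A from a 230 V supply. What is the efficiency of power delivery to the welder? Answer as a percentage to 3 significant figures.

The cable carries the full 15.4 A.
P_line = I² R_line = (15.40)² × 0.646 = 153.2 W
P_source = V I = 230 × 15.40 = 3542 W; P_load = 3389 W
η = P_load / P_source = 3389 / 3542 = 0.9567

95.7 %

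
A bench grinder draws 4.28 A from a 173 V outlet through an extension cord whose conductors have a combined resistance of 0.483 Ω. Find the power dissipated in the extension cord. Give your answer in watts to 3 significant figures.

The extension cord and load are in series, so the same current flows in both; the loss is I²R_line.
The extension cord carries the full 4.28 A.
P_line = I² R_line = (4.280)² × 0.483 = 8.848 W

8.85 W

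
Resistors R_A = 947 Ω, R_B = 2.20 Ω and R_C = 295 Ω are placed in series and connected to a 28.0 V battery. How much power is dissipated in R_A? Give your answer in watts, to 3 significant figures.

In a series string the same current flows through every resistor — find that current, then P = I²R for the one we want.
R_total = 947 + 2.20 + 295 = 1244 Ω
I = V / R_total = 28.0 / 1244 = 0.02250 A
P_R_A = I² × R_A = (0.02250)² × 947 = 0.4796 W

0.480 W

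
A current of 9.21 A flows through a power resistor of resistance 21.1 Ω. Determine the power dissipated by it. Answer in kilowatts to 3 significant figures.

Current and resistance are given, so P = I²R is the direct form.
P = (9.210 A)² × 21.1 Ω = 1790 W

1.79 kW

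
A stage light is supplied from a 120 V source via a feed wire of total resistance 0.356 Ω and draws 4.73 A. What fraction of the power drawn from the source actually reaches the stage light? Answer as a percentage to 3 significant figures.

The feed wire carries the full 4.73 A.
P_line = I² R_line = (4.730)² × 0.356 = 7.965 W
P_source = V I = 120 × 4.730 = 567.6 W; P_load = 559.6 W
η = P_load / P_source = 559.6 / 567.6 = 0.9860

98.6 %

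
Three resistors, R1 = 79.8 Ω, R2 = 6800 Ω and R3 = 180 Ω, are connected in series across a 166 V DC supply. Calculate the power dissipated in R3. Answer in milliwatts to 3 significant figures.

99.5 mW

Since the resistors are in series they all carry the loop current I = V/R_total; the power in any one is I²R.
R_total = 79.8 + 6800 + 180 = 7060 Ω
I = V / R_total = 166 / 7060 = 0.02351 A
P_R3 = I² × R3 = (0.02351)² × 180 = 0.09952 W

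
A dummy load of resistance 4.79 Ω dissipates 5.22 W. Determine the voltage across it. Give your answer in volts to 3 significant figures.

5.00 V

Rearranging the power relation for the two known quantities gives V = √(P R).
V = √(5.22 × 4.79) = 5.000 V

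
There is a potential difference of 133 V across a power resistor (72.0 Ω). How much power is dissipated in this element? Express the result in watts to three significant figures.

Voltage and resistance are given, so P = V²/R is the one-step route.
P = (133 V)² / 72.0 Ω = 245.7 W

246 W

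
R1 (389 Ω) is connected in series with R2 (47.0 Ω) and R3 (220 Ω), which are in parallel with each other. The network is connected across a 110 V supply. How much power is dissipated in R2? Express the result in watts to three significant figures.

Reduce the parallel pair to R_p first; the network is then a simple series string.
R_p = (47.0×220)/(47.0+220) = 38.73 Ω
R_total = 389 + 38.73 = 427.7 Ω
I = V / R_total = 110 / 427.7 = 0.2572 A
Voltage across the parallel pair: V_p = I × R_p = 0.2572 × 38.73 = 9.959 V
With V_p across R2, its power is V_p²/R2.
P_R2 = (9.959)² / 47.0 = 2.110 W

2.11 W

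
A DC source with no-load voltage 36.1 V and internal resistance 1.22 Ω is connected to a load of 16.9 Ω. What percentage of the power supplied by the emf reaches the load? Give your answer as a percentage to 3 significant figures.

Efficiency is P_load / P_total. With a series r and R sharing the same I, P = I²R for each, so η = R/(R+r).
η = R / (R + r) = 16.9 / (16.9 + 1.22) = 0.9327

93.3 %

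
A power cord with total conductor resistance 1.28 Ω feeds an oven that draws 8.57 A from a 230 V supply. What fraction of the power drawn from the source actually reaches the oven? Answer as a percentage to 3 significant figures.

95.2 %

The power cord carries the full 8.57 A.
P_line = I² R_line = (8.570)² × 1.28 = 94.01 W
P_source = V I = 230 × 8.570 = 1971 W; P_load = 1877 W
η = P_load / P_source = 1877 / 1971 = 0.9523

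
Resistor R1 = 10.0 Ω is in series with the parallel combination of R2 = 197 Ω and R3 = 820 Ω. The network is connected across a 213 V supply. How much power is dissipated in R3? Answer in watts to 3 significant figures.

49.0 W

Collapse R2‖R3 to a single equivalent, reducing the network to two series elements.
R_p = (197×820)/(197+820) = 158.8 Ω
R_total = 10.0 + 158.8 = 168.8 Ω
I = V / R_total = 213 / 168.8 = 1.262 A
Voltage across the parallel pair: V_p = I × R_p = 1.262 × 158.8 = 200.4 V
R3 sees V_p directly, so P = V_p² / R3.
P_R3 = (200.4)² / 820 = 48.97 W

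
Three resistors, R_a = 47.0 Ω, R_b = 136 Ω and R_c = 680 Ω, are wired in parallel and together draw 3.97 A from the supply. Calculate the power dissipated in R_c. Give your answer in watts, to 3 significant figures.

25.6 W

Parallel branches share V, not I — compute V via R_eq, then use V²/R for the target branch.
1/R_eq = 1/47.0 + 1/136 + 1/680 ⇒ R_eq = 33.22 Ω
V = I_total × R_eq = 3.970 × 33.22 = 131.9 V
P_R_c = V² / R_c = (131.9)² / 680 = 25.58 W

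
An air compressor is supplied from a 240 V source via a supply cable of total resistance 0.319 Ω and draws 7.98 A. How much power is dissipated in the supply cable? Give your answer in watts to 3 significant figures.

Only the current and the line resistance are needed for the I²R loss.
The supply cable carries the full 7.98 A.
P_line = I² R_line = (7.980)² × 0.319 = 20.31 W

20.3 W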